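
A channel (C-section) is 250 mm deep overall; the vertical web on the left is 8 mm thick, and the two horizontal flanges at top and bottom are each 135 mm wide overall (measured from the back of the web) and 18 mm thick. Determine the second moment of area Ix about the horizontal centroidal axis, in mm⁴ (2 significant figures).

Ix ≈ 7.2 × 10⁷ mm⁴

Break the section into simple shapes (no overlaps), measuring from the bottom-left corner of the bounding box.
Web: 8 × 250, A = 2 000 mm², y = 125 mm, Ī = 10 416 667 mm⁴.
Top flange (beyond web): 127 × 18, A = 2 286 mm², y = 241 mm, Ī = 61 722 mm⁴.
Bottom flange (beyond web): 127 × 18, A = 2 286 mm², y = 9 mm, Ī = 61 722 mm⁴.
By symmetry the centroid is at mid-height, ȳ = 125 mm.
Transfer each piece to the horizontal centroidal axis using Ī + A·d² with d = y − 125:
  web: d = 0 mm → contributes +10 416 667 mm⁴
  top flange (beyond web): d = 116 mm → contributes +30 822 138 mm⁴
  bottom flange (beyond web): d = -116 mm → contributes +30 822 138 mm⁴
Total I = 72 060 943 mm⁴.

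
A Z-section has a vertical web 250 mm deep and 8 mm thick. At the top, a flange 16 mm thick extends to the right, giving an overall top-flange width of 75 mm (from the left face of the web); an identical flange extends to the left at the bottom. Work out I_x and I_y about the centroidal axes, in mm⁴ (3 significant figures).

I_x ≈ 3.98 × 10⁷ mm⁴, I_y ≈ 3.83 × 10⁶ mm⁴

Break the section into simple shapes (no overlaps), measuring from the bottom-left corner of the bounding box.
Web: 8 × 250, A = 2 000 mm², y = 125 mm, Ī = 10 416 667 mm⁴.
Top flange (beyond web): 67 × 16, A = 1 072 mm², y = 242 mm, Ī = 22 869 mm⁴.
Bottom flange (beyond web): 67 × 16, A = 1 072 mm², y = 8 mm, Ī = 22 869 mm⁴.
Centroid: ȳ = ΣA·y / ΣA = 125 mm.
Transfer each piece to the centroidal x-axis using Ī + A·d² with d = y − 125:
  web: d = 0 mm → contributes +10 416 667 mm⁴
  top flange (beyond web): d = 117 mm → contributes +14 697 477 mm⁴
  bottom flange (beyond web): d = -117 mm → contributes +14 697 477 mm⁴
Total I = 39 811 621 mm⁴.
For the y-axis: x̄ = 71 mm.
Repeating about the centroidal y-axis gives I_y = 3 827 701 mm⁴.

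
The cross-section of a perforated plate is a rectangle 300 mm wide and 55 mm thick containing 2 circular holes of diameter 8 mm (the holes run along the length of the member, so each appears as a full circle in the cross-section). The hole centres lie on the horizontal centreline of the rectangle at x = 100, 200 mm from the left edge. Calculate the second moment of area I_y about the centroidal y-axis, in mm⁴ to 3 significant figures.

Treat the section as a set of non-overlapping primitives; coordinates are from the bounding-box lower-left.
Plate: 300 × 55, A = 16 500 mm², x = 150 mm, Ī = 123 750 000 mm⁴.
Hole 1 (subtracted): ⌀8, A = 50.265 mm², x = 100 mm, Ī = 201.06 mm⁴.
Hole 2 (subtracted): ⌀8, A = 50.265 mm², x = 200 mm, Ī = 201.06 mm⁴.
By symmetry the centroid is at mid-width, x̄ = 150 mm.
Transfer each piece to the centroidal y-axis using Ī + A·d² with d = x − 150:
  plate: d = 0 mm → contributes +123 750 000 mm⁴
  hole 1: d = -50 mm → contributes −125 865 mm⁴
  hole 2: d = 50 mm → contributes −125 865 mm⁴
Total I = 123 498 270 mm⁴.

I_y ≈ 1.23 × 10⁸ mm⁴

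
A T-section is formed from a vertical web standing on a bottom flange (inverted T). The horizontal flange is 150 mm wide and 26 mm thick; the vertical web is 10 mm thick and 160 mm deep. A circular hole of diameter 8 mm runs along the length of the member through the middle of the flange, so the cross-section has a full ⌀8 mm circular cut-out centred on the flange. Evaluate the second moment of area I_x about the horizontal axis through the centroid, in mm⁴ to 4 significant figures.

I_x ≈ 1.341 × 10⁷ mm⁴

Break the section into simple shapes (no overlaps), measuring from the bottom-left corner of the bounding box.
Flange: 150 × 26, A = 3 900 mm², y = 13 mm, Ī = 219 700 mm⁴.
Web: 10 × 160, A = 1 600 mm², y = 106 mm, Ī = 3 413 333 mm⁴.
Hole (subtracted): ⌀8, A = 50.2655 mm², y = 13 mm, Ī = 201.062 mm⁴.
Centroid: ȳ = ΣA·y / ΣA = 40.3041 mm.
Transfer each piece to the horizontal axis through the centroid using Ī + A·d² with d = y − 40.3041:
  flange: d = -27.3041 mm → contributes +3 127 200 mm⁴
  web: d = 65.6959 mm → contributes +10 318 859 mm⁴
  hole: d = -27.3041 mm → contributes −37674.6 mm⁴
Total I = 13 408 385 mm⁴.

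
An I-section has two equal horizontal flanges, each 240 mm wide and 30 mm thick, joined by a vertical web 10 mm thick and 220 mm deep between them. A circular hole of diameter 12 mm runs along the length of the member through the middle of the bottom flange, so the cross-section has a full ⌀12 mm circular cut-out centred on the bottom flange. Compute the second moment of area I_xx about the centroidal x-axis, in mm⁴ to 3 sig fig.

Treat the section as a set of non-overlapping primitives; coordinates are from the bounding-box lower-left.
Bottom flange: 240 × 30, A = 7 200 mm², y = 15 mm, Ī = 540 000 mm⁴.
Web: 10 × 220, A = 2 200 mm², y = 140 mm, Ī = 8 873 333 mm⁴.
Top flange: 240 × 30, A = 7 200 mm², y = 265 mm, Ī = 540 000 mm⁴.
Hole (subtracted): ⌀12, A = 113.1 mm², y = 15 mm, Ī = 1017.9 mm⁴.
Centroid: ȳ = ΣA·y / ΣA = 140.86 mm.
Transfer each piece to the centroidal x-axis using Ī + A·d² with d = y − 140.86:
  bottom flange: d = -125.86 mm → contributes +114 588 756 mm⁴
  web: d = -0.85748 mm → contributes +8 874 951 mm⁴
  top flange: d = 124.14 mm → contributes +111 501 832 mm⁴
  hole: d = -125.86 mm → contributes −1 792 492 mm⁴
Total I = 233 173 047 mm⁴.

I_xx ≈ 2.33 × 10⁸ mm⁴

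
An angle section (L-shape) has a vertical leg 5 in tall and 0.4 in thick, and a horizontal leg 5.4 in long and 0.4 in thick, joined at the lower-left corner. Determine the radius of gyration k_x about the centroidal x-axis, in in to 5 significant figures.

k_x ≈ 1.5398 in

Decompose the section into non-overlapping parts with the origin at the bottom-left of its bounding rectangle.
Vertical leg: 0.4 × 5, A = 2 in², y = 2.5 in, Ī = 4.166667 in⁴.
Horizontal leg (remainder): 5 × 0.4, A = 2 in², y = 0.2 in, Ī = 0.02666667 in⁴.
Centroid: ȳ = ΣA·y / ΣA = 1.35 in.
Transfer each piece to the centroidal x-axis using Ī + A·d² with d = y − 1.35:
  vertical leg: d = 1.15 in → contributes +6.811667 in⁴
  horizontal leg (remainder): d = -1.15 in → contributes +2.671667 in⁴
Total I = 9.483333 in⁴.
Radius of gyration: k = √(I/A) = √(9.483333 / 4) = 1.539751 in.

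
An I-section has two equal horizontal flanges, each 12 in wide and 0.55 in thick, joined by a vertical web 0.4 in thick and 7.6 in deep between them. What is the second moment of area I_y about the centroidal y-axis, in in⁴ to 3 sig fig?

I_y ≈ 158 in⁴

Treat the section as a set of non-overlapping primitives; coordinates are from the bounding-box lower-left.
Bottom flange: 12 × 0.55, A = 6.6 in², x = 6 in, Ī = 79.2 in⁴.
Web: 0.4 × 7.6, A = 3.04 in², x = 6 in, Ī = 0.040533 in⁴.
Top flange: 12 × 0.55, A = 6.6 in², x = 6 in, Ī = 79.2 in⁴.
By symmetry the centroid is at mid-width, x̄ = 6 in.
All pieces are centred on the centroidal y-axis, so I = ΣĪ = 158.44 in⁴.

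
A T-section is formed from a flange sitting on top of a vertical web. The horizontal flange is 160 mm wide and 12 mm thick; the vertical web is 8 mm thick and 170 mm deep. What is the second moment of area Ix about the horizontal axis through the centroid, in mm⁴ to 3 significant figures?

Ix ≈ 9.89 × 10⁶ mm⁴

Break the section into simple shapes (no overlaps), measuring from the bottom-left corner of the bounding box.
Flange: 160 × 12, A = 1 920 mm², y = 176 mm, Ī = 23 040 mm⁴.
Web: 8 × 170, A = 1 360 mm², y = 85 mm, Ī = 3 275 333 mm⁴.
Centroid: ȳ = ΣA·y / ΣA = 138.27 mm.
Transfer each piece to the horizontal axis through the centroid using Ī + A·d² with d = y − 138.27:
  flange: d = 37.732 mm → contributes +2 756 509 mm⁴
  web: d = -53.268 mm → contributes +7 134 348 mm⁴
Total I = 9 890 857 mm⁴.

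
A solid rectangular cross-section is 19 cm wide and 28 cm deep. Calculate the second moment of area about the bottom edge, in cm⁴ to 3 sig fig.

I_base ≈ 1.39 × 10⁵ cm⁴

The section: 19 × 28, A = 532 cm², y = 14 cm, Ī = 34 757 cm⁴.
Transfer it to the base of the section using Ī + A·d² with d = y − 0:
  the section: d = 14 cm → contributes +139 029 cm⁴
Total I = 139 029 cm⁴.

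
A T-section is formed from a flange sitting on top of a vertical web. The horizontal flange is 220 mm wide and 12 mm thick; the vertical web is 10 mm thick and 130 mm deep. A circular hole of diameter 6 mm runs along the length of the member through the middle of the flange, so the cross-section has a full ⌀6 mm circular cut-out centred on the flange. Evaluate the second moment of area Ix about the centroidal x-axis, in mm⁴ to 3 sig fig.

Split into non-overlapping primitives; take the origin at the lower-left of the bounding box.
Flange: 220 × 12, A = 2 640 mm², y = 136 mm, Ī = 31 680 mm⁴.
Web: 10 × 130, A = 1 300 mm², y = 65 mm, Ī = 1 830 833 mm⁴.
Hole (subtracted): ⌀6, A = 28.274 mm², y = 136 mm, Ī = 63.617 mm⁴.
Centroid: ȳ = ΣA·y / ΣA = 112.4 mm.
Transfer each piece to the centroidal x-axis using Ī + A·d² with d = y − 112.4:
  flange: d = 23.596 mm → contributes +1 501 522 mm⁴
  web: d = -47.404 mm → contributes +4 752 148 mm⁴
  hole: d = 23.596 mm → contributes −15 806 mm⁴
Total I = 6 237 864 mm⁴.

Ix ≈ 6.24 × 10⁶ mm⁴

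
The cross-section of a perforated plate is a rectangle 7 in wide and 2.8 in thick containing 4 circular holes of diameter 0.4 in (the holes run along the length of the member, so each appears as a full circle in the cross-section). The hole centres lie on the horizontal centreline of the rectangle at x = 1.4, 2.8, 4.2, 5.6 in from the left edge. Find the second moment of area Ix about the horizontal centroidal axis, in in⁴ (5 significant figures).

Ix ≈ 12.800 in⁴

Decompose the section into non-overlapping parts with the origin at the bottom-left of its bounding rectangle.
Plate: 7 × 2.8, A = 19.6 in², y = 1.4 in, Ī = 12.80533 in⁴.
Hole 1 (subtracted): ⌀0.4, A = 0.1256637 in², y = 1.4 in, Ī = 0.001256637 in⁴.
Hole 2 (subtracted): ⌀0.4, A = 0.1256637 in², y = 1.4 in, Ī = 0.001256637 in⁴.
Hole 3 (subtracted): ⌀0.4, A = 0.1256637 in², y = 1.4 in, Ī = 0.001256637 in⁴.
Hole 4 (subtracted): ⌀0.4, A = 0.1256637 in², y = 1.4 in, Ī = 0.001256637 in⁴.
By symmetry the centroid is at mid-height, ȳ = 1.4 in.
All pieces are centred on the horizontal centroidal axis, so I = ΣĪ (holes subtracted) = 12.80031 in⁴.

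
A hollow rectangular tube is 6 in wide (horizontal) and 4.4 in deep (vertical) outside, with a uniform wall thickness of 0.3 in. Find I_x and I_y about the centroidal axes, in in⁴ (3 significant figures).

I_x ≈ 17.9 in⁴, I_y ≈ 29.3 in⁴

Split into non-overlapping primitives; take the origin at the lower-left of the bounding box.
Outer rectangle: 6 × 4.4, A = 26.4 in², y = 2.2 in, Ī = 42.592 in⁴.
Inner void (subtracted): 5.4 × 3.8, A = 20.52 in², y = 2.2 in, Ī = 24.692 in⁴.
By symmetry the centroid is at mid-height, ȳ = 2.2 in.
All pieces are centred on the centroidal x-axis, so I = ΣĪ (holes subtracted) = 17.9 in⁴.
Repeating about the centroidal y-axis gives I_y = 29.336 in⁴.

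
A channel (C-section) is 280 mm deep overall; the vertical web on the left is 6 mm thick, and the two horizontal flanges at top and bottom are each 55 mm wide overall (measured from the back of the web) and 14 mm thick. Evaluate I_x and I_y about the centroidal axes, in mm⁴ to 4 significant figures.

Treat the section as a set of non-overlapping primitives; coordinates are from the bounding-box lower-left.
Web: 6 × 280, A = 1 680 mm², y = 140 mm, Ī = 10 976 000 mm⁴.
Top flange (beyond web): 49 × 14, A = 686 mm², y = 273 mm, Ī = 11204.7 mm⁴.
Bottom flange (beyond web): 49 × 14, A = 686 mm², y = 7 mm, Ī = 11204.7 mm⁴.
By symmetry the centroid is at mid-height, ȳ = 140 mm.
Transfer each piece to the centroidal x-axis using Ī + A·d² with d = y − 140:
  web: d = 0 mm → contributes +10 976 000 mm⁴
  top flange (beyond web): d = 133 mm → contributes +12 145 859 mm⁴
  bottom flange (beyond web): d = -133 mm → contributes +12 145 859 mm⁴
Total I = 35 267 717 mm⁴.
For the y-axis: x̄ = 15.3624 mm.
Repeating about the centroidal y-axis gives I_y = 850 697 mm⁴.

I_x ≈ 3.527 × 10⁷ mm⁴, I_y ≈ 8.507 × 10⁵ mm⁴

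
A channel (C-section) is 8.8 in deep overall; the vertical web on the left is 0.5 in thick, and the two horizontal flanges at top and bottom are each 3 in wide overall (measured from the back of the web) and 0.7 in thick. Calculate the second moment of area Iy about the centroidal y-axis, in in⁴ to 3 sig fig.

Iy ≈ 6.30 in⁴

Treat the section as a set of non-overlapping primitives; coordinates are from the bounding-box lower-left.
Web: 0.5 × 8.8, A = 4.4 in², x = 0.25 in, Ī = 0.091667 in⁴.
Top flange (beyond web): 2.5 × 0.7, A = 1.75 in², x = 1.75 in, Ī = 0.91146 in⁴.
Bottom flange (beyond web): 2.5 × 0.7, A = 1.75 in², x = 1.75 in, Ī = 0.91146 in⁴.
Centroid: x̄ = ΣA·x / ΣA = 0.91456 in.
Transfer each piece to the centroidal y-axis using Ī + A·d² with d = x − 0.91456:
  web: d = -0.66456 in → contributes +2.0349 in⁴
  top flange (beyond web): d = 0.83544 in → contributes +2.1329 in⁴
  bottom flange (beyond web): d = 0.83544 in → contributes +2.1329 in⁴
Total I = 6.3007 in⁴.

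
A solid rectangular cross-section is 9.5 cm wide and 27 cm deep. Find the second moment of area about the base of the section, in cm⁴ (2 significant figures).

I_base ≈ 6.2 × 10⁴ cm⁴

The section: 9.5 × 27, A = 256.5 cm², y = 13.5 cm, Ī = 15 582 cm⁴.
Transfer it to a horizontal axis along the bottom face using Ī + A·d² with d = y − 0:
  the section: d = 13.5 cm → contributes +62 330 cm⁴
Total I = 62 330 cm⁴.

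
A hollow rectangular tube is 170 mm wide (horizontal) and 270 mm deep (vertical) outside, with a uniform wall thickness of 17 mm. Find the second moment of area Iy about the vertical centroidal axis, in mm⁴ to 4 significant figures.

Split into non-overlapping primitives; take the origin at the lower-left of the bounding box.
Outer rectangle: 170 × 270, A = 45 900 mm², x = 85 mm, Ī = 110 542 500 mm⁴.
Inner void (subtracted): 136 × 236, A = 32 096 mm², x = 85 mm, Ī = 49 470 635 mm⁴.
By symmetry the centroid is at mid-width, x̄ = 85 mm.
All pieces are centred on the vertical centroidal axis, so I = ΣĪ (holes subtracted) = 61 071 865 mm⁴.

Iy ≈ 6.107 × 10⁷ mm⁴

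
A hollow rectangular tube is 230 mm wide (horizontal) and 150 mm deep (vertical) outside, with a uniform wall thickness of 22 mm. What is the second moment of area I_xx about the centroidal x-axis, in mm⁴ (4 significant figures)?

I_xx ≈ 4.623 × 10⁷ mm⁴

Split into non-overlapping primitives; take the origin at the lower-left of the bounding box.
Outer rectangle: 230 × 150, A = 34 500 mm², y = 75 mm, Ī = 64 687 500 mm⁴.
Inner void (subtracted): 186 × 106, A = 19 716 mm², y = 75 mm, Ī = 18 460 748 mm⁴.
By symmetry the centroid is at mid-height, ȳ = 75 mm.
All pieces are centred on the centroidal x-axis, so I = ΣĪ (holes subtracted) = 46 226 752 mm⁴.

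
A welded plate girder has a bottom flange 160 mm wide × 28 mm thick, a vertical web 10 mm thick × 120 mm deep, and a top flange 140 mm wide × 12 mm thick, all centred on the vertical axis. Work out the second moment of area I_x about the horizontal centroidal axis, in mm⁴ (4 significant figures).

Decompose the section into non-overlapping parts with the origin at the bottom-left of its bounding rectangle.
Bottom plate: 160 × 28, A = 4 480 mm², y = 14 mm, Ī = 292 693 mm⁴.
Web plate: 10 × 120, A = 1 200 mm², y = 88 mm, Ī = 1 440 000 mm⁴.
Top plate: 140 × 12, A = 1 680 mm², y = 154 mm, Ī = 20 160 mm⁴.
Centroid: ȳ = ΣA·y / ΣA = 58.0217 mm.
Transfer each piece to the horizontal centroidal axis using Ī + A·d² with d = y − 58.0217:
  bottom plate: d = -44.0217 mm → contributes +8 974 546 mm⁴
  web plate: d = 29.9783 mm → contributes +2 518 435 mm⁴
  top plate: d = 95.9783 mm → contributes +15 496 029 mm⁴
Total I = 26 989 010 mm⁴.

I_x ≈ 2.699 × 10⁷ mm⁴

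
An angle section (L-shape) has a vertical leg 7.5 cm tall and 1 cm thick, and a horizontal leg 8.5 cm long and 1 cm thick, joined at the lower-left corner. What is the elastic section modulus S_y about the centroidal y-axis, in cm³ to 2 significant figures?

Split into non-overlapping primitives; take the origin at the lower-left of the bounding box.
Vertical leg: 1 × 7.5, A = 7.5 cm², x = 0.5 cm, Ī = 0.625 cm⁴.
Horizontal leg (remainder): 7.5 × 1, A = 7.5 cm², x = 4.75 cm, Ī = 35.16 cm⁴.
Centroid: x̄ = ΣA·x / ΣA = 2.625 cm.
Transfer each piece to the centroidal y-axis using Ī + A·d² with d = x − 2.625:
  vertical leg: d = -2.125 cm → contributes +34.49 cm⁴
  horizontal leg (remainder): d = 2.125 cm → contributes +69.02 cm⁴
Total I = 103.5 cm⁴.
Extreme fibre distance c = 5.875 cm; S = I/c = 17.62 cm³.

S_y ≈ 18 cm³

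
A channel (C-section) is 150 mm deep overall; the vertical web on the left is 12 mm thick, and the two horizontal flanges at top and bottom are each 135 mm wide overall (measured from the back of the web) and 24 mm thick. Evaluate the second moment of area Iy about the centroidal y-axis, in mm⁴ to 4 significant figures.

Decompose the section into non-overlapping parts with the origin at the bottom-left of its bounding rectangle.
Web: 12 × 150, A = 1 800 mm², x = 6 mm, Ī = 21 600 mm⁴.
Top flange (beyond web): 123 × 24, A = 2 952 mm², x = 73.5 mm, Ī = 3 721 734 mm⁴.
Bottom flange (beyond web): 123 × 24, A = 2 952 mm², x = 73.5 mm, Ī = 3 721 734 mm⁴.
Centroid: x̄ = ΣA·x / ΣA = 57.729 mm.
Transfer each piece to the centroidal y-axis using Ī + A·d² with d = x − 57.729:
  web: d = -51.729 mm → contributes +4 838 196 mm⁴
  top flange (beyond web): d = 15.771 mm → contributes +4 455 971 mm⁴
  bottom flange (beyond web): d = 15.771 mm → contributes +4 455 971 mm⁴
Total I = 13 750 138 mm⁴.

Iy ≈ 1.375 × 10⁷ mm⁴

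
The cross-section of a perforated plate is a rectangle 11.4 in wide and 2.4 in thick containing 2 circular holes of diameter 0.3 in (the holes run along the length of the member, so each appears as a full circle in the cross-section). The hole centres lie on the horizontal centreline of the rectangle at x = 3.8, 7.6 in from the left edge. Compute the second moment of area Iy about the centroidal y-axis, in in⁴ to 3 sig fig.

Treat the section as a set of non-overlapping primitives; coordinates are from the bounding-box lower-left.
Plate: 11.4 × 2.4, A = 27.36 in², x = 5.7 in, Ī = 296.31 in⁴.
Hole 1 (subtracted): ⌀0.3, A = 0.070686 in², x = 3.8 in, Ī = 0.00039761 in⁴.
Hole 2 (subtracted): ⌀0.3, A = 0.070686 in², x = 7.6 in, Ī = 0.00039761 in⁴.
By symmetry the centroid is at mid-width, x̄ = 5.7 in.
Transfer each piece to the centroidal y-axis using Ī + A·d² with d = x − 5.7:
  plate: d = 0 in → contributes +296.31 in⁴
  hole 1: d = -1.9 in → contributes −0.25557 in⁴
  hole 2: d = 1.9 in → contributes −0.25557 in⁴
Total I = 295.8 in⁴.

Iy ≈ 296 in⁴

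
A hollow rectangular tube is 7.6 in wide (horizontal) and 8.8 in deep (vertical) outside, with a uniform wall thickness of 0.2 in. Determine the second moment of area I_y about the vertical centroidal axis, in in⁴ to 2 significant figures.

I_y ≈ 61 in⁴

Treat the section as a set of non-overlapping primitives; coordinates are from the bounding-box lower-left.
Outer rectangle: 7.6 × 8.8, A = 66.88 in², x = 3.8 in, Ī = 321.9 in⁴.
Inner void (subtracted): 7.2 × 8.4, A = 60.48 in², x = 3.8 in, Ī = 261.3 in⁴.
By symmetry the centroid is at mid-width, x̄ = 3.8 in.
All pieces are centred on the vertical centroidal axis, so I = ΣĪ (holes subtracted) = 60.64 in⁴.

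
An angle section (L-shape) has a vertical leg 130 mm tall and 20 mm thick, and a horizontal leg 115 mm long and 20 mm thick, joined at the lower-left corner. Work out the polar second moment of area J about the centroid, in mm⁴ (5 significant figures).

J ≈ 1.2191 × 10⁷ mm⁴

Split into non-overlapping primitives; take the origin at the lower-left of the bounding box.
Vertical leg: 20 × 130, A = 2 600 mm², y = 65 mm, Ī = 3 661 667 mm⁴.
Horizontal leg (remainder): 95 × 20, A = 1 900 mm², y = 10 mm, Ī = 63333.33 mm⁴.
Centroid: ȳ = ΣA·y / ΣA = 41.77778 mm.
Transfer each piece to the centroidal x-axis using Ī + A·d² with d = y − 41.77778:
  vertical leg: d = 23.22222 mm → contributes +5 063 773 mm⁴
  horizontal leg (remainder): d = -31.77778 mm → contributes +1 982 005 mm⁴
Total I = 7 045 778 mm⁴.
For the y-axis: x̄ = 34.27778 mm.
Repeating about the centroidal y-axis gives I_y = 5 145 153 mm⁴.
Polar second moment: J = I_x + I_y = 12 190 931 mm⁴.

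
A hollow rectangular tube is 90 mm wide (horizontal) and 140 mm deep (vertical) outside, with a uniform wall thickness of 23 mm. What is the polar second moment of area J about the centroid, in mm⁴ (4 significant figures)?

J ≈ 2.537 × 10⁷ mm⁴

Break the section into simple shapes (no overlaps), measuring from the bottom-left corner of the bounding box.
Outer rectangle: 90 × 140, A = 12 600 mm², y = 70 mm, Ī = 20 580 000 mm⁴.
Inner void (subtracted): 44 × 94, A = 4 136 mm², y = 70 mm, Ī = 3 045 475 mm⁴.
By symmetry the centroid is at mid-height, ȳ = 70 mm.
All pieces are centred on the centroidal x-axis, so I = ΣĪ (holes subtracted) = 17 534 525 mm⁴.
Repeating about the centroidal y-axis gives I_y = 7 837 725 mm⁴.
Polar second moment: J = I_x + I_y = 25 372 251 mm⁴.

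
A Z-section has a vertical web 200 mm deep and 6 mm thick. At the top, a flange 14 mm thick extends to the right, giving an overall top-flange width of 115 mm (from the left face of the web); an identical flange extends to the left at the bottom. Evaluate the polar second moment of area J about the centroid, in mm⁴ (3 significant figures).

Treat the section as a set of non-overlapping primitives; coordinates are from the bounding-box lower-left.
Web: 6 × 200, A = 1 200 mm², y = 100 mm, Ī = 4 000 000 mm⁴.
Top flange (beyond web): 109 × 14, A = 1 526 mm², y = 193 mm, Ī = 24 925 mm⁴.
Bottom flange (beyond web): 109 × 14, A = 1 526 mm², y = 7 mm, Ī = 24 925 mm⁴.
Centroid: ȳ = ΣA·y / ΣA = 100 mm.
Transfer each piece to the centroidal x-axis using Ī + A·d² with d = y − 100:
  web: d = 0 mm → contributes +4 000 000 mm⁴
  top flange (beyond web): d = 93 mm → contributes +13 223 299 mm⁴
  bottom flange (beyond web): d = -93 mm → contributes +13 223 299 mm⁴
Total I = 30 446 597 mm⁴.
For the y-axis: x̄ = 112 mm.
Repeating about the centroidal y-axis gives I_y = 13 116 009 mm⁴.
Polar second moment: J = I_x + I_y = 43 562 607 mm⁴.

J ≈ 4.36 × 10⁷ mm⁴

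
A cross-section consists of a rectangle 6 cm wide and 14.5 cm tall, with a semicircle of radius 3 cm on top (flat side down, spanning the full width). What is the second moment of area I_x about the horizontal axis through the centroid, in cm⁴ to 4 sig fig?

I_x ≈ 2417 cm⁴

Break the section into simple shapes (no overlaps), measuring from the bottom-left corner of the bounding box.
Rectangular body: 6 × 14.5, A = 87 cm², y = 7.25 cm, Ī = 1524.31 cm⁴.
Semicircular cap: semicircle r = 3, A = 14.1372 cm², y = 15.7732 cm, Ī = 8.89031 cm⁴.
Centroid: ȳ = ΣA·y / ΣA = 8.4414 cm.
Transfer each piece to the horizontal axis through the centroid using Ī + A·d² with d = y − 8.4414:
  rectangular body: d = -1.1914 cm → contributes +1647.8 cm⁴
  semicircular cap: d = 7.33184 cm → contributes +768.847 cm⁴
Total I = 2416.65 cm⁴.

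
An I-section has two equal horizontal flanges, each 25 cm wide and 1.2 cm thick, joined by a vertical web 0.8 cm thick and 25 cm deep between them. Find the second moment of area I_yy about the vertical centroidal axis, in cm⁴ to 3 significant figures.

I_yy ≈ 3130 cm⁴

Break the section into simple shapes (no overlaps), measuring from the bottom-left corner of the bounding box.
Bottom flange: 25 × 1.2, A = 30 cm², x = 12.5 cm, Ī = 1562.5 cm⁴.
Web: 0.8 × 25, A = 20 cm², x = 12.5 cm, Ī = 1.0667 cm⁴.
Top flange: 25 × 1.2, A = 30 cm², x = 12.5 cm, Ī = 1562.5 cm⁴.
By symmetry the centroid is at mid-width, x̄ = 12.5 cm.
All pieces are centred on the vertical centroidal axis, so I = ΣĪ = 3126.1 cm⁴.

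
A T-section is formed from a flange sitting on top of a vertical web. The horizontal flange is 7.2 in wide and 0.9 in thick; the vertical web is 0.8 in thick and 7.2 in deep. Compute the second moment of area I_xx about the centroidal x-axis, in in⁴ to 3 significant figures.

I_xx ≈ 75.3 in⁴

Treat the section as a set of non-overlapping primitives; coordinates are from the bounding-box lower-left.
Flange: 7.2 × 0.9, A = 6.48 in², y = 7.65 in, Ī = 0.4374 in⁴.
Web: 0.8 × 7.2, A = 5.76 in², y = 3.6 in, Ī = 24.883 in⁴.
Centroid: ȳ = ΣA·y / ΣA = 5.7441 in.
Transfer each piece to the centroidal x-axis using Ī + A·d² with d = y − 5.7441:
  flange: d = 1.9059 in → contributes +23.975 in⁴
  web: d = -2.1441 in → contributes +51.363 in⁴
Total I = 75.339 in⁴.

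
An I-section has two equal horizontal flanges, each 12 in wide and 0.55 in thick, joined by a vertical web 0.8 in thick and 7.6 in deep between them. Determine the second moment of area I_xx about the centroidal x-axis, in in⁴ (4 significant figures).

Decompose the section into non-overlapping parts with the origin at the bottom-left of its bounding rectangle.
Bottom flange: 12 × 0.55, A = 6.6 in², y = 0.275 in, Ī = 0.166375 in⁴.
Web: 0.8 × 7.6, A = 6.08 in², y = 4.35 in, Ī = 29.2651 in⁴.
Top flange: 12 × 0.55, A = 6.6 in², y = 8.425 in, Ī = 0.166375 in⁴.
By symmetry the centroid is at mid-height, ȳ = 4.35 in.
Transfer each piece to the centroidal x-axis using Ī + A·d² with d = y − 4.35:
  bottom flange: d = -4.075 in → contributes +109.764 in⁴
  web: d = 0 in → contributes +29.2651 in⁴
  top flange: d = 4.075 in → contributes +109.764 in⁴
Total I = 248.792 in⁴.

I_xx ≈ 248.8 in⁴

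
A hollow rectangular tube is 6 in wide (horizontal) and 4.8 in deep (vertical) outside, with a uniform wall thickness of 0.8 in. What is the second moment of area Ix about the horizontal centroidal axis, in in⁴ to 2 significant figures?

Decompose the section into non-overlapping parts with the origin at the bottom-left of its bounding rectangle.
Outer rectangle: 6 × 4.8, A = 28.8 in², y = 2.4 in, Ī = 55.3 in⁴.
Inner void (subtracted): 4.4 × 3.2, A = 14.08 in², y = 2.4 in, Ī = 12.01 in⁴.
By symmetry the centroid is at mid-height, ȳ = 2.4 in.
All pieces are centred on the horizontal centroidal axis, so I = ΣĪ (holes subtracted) = 43.28 in⁴.

Ix ≈ 43 in⁴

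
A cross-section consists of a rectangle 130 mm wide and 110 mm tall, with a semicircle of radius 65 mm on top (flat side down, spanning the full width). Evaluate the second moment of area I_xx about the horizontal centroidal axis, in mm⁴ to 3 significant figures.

Split into non-overlapping primitives; take the origin at the lower-left of the bounding box.
Rectangular body: 130 × 110, A = 14 300 mm², y = 55 mm, Ī = 14 419 167 mm⁴.
Semicircular cap: semicircle r = 65, A = 6636.6 mm², y = 137.59 mm, Ī = 1 959 230 mm⁴.
Centroid: ȳ = ΣA·y / ΣA = 81.179 mm.
Transfer each piece to the horizontal centroidal axis using Ī + A·d² with d = y − 81.179:
  rectangular body: d = -26.179 mm → contributes +24 219 440 mm⁴
  semicircular cap: d = 56.408 mm → contributes +23 076 007 mm⁴
Total I = 47 295 447 mm⁴.

I_xx ≈ 4.73 × 10⁷ mm⁴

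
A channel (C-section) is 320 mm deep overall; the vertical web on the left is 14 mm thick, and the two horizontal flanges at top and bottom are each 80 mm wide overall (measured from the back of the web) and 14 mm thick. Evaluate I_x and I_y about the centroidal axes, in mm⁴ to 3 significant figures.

I_x ≈ 8.15 × 10⁷ mm⁴, I_y ≈ 2.84 × 10⁶ mm⁴

Treat the section as a set of non-overlapping primitives; coordinates are from the bounding-box lower-left.
Web: 14 × 320, A = 4 480 mm², y = 160 mm, Ī = 38 229 333 mm⁴.
Top flange (beyond web): 66 × 14, A = 924 mm², y = 313 mm, Ī = 15 092 mm⁴.
Bottom flange (beyond web): 66 × 14, A = 924 mm², y = 7 mm, Ī = 15 092 mm⁴.
By symmetry the centroid is at mid-height, ȳ = 160 mm.
Transfer each piece to the centroidal x-axis using Ī + A·d² with d = y − 160:
  web: d = 0 mm → contributes +38 229 333 mm⁴
  top flange (beyond web): d = 153 mm → contributes +21 645 008 mm⁴
  bottom flange (beyond web): d = -153 mm → contributes +21 645 008 mm⁴
Total I = 81 519 349 mm⁴.
For the y-axis: x̄ = 18.681 mm.
Repeating about the centroidal y-axis gives I_y = 2 837 307 mm⁴.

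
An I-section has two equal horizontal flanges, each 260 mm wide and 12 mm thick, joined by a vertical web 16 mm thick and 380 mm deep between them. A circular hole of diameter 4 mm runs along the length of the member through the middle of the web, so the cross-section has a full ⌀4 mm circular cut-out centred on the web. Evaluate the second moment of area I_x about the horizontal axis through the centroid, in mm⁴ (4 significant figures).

I_x ≈ 3.130 × 10⁸ mm⁴

Decompose the section into non-overlapping parts with the origin at the bottom-left of its bounding rectangle.
Bottom flange: 260 × 12, A = 3 120 mm², y = 6 mm, Ī = 37 440 mm⁴.
Web: 16 × 380, A = 6 080 mm², y = 202 mm, Ī = 73 162 667 mm⁴.
Top flange: 260 × 12, A = 3 120 mm², y = 398 mm, Ī = 37 440 mm⁴.
Hole (subtracted): ⌀4, A = 12.5664 mm², y = 202 mm, Ī = 12.5664 mm⁴.
By symmetry the centroid is at mid-height, ȳ = 202 mm.
Transfer each piece to the horizontal axis through the centroid using Ī + A·d² with d = y − 202:
  bottom flange: d = -196 mm → contributes +119 895 360 mm⁴
  web: d = 0 mm → contributes +73 162 667 mm⁴
  top flange: d = 196 mm → contributes +119 895 360 mm⁴
  hole: d = 0 mm → contributes −12.5664 mm⁴
Total I = 312 953 374 mm⁴.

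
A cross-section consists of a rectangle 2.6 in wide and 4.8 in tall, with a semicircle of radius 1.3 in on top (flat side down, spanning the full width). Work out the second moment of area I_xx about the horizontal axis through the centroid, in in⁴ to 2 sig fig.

Split into non-overlapping primitives; take the origin at the lower-left of the bounding box.
Rectangular body: 2.6 × 4.8, A = 12.48 in², y = 2.4 in, Ī = 23.96 in⁴.
Semicircular cap: semicircle r = 1.3, A = 2.655 in², y = 5.352 in, Ī = 0.3135 in⁴.
Centroid: ȳ = ΣA·y / ΣA = 2.918 in.
Transfer each piece to the horizontal axis through the centroid using Ī + A·d² with d = y − 2.918:
  rectangular body: d = -0.5177 in → contributes +27.31 in⁴
  semicircular cap: d = 2.434 in → contributes +16.04 in⁴
Total I = 43.35 in⁴.

I_xx ≈ 43 in⁴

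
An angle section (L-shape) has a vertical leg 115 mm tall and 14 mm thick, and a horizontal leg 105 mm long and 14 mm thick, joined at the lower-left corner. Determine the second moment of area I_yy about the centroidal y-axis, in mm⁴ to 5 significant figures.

I_yy ≈ 2.8657 × 10⁶ mm⁴

Treat the section as a set of non-overlapping primitives; coordinates are from the bounding-box lower-left.
Vertical leg: 14 × 115, A = 1 610 mm², x = 7 mm, Ī = 26296.67 mm⁴.
Horizontal leg (remainder): 91 × 14, A = 1 274 mm², x = 59.5 mm, Ī = 879166.2 mm⁴.
Centroid: x̄ = ΣA·x / ΣA = 30.19175 mm.
Transfer each piece to the centroidal y-axis using Ī + A·d² with d = x − 30.19175:
  vertical leg: d = -23.19175 mm → contributes +892246.7 mm⁴
  horizontal leg (remainder): d = 29.30825 mm → contributes +1 973 499 mm⁴
Total I = 2 865 745 mm⁴.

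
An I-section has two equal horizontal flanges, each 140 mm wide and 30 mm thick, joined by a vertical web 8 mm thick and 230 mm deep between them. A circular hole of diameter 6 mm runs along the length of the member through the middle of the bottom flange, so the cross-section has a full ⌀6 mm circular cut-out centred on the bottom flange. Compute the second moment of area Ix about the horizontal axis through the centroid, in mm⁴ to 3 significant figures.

Ix ≈ 1.50 × 10⁸ mm⁴

Treat the section as a set of non-overlapping primitives; coordinates are from the bounding-box lower-left.
Bottom flange: 140 × 30, A = 4 200 mm², y = 15 mm, Ī = 315 000 mm⁴.
Web: 8 × 230, A = 1 840 mm², y = 145 mm, Ī = 8 111 333 mm⁴.
Top flange: 140 × 30, A = 4 200 mm², y = 275 mm, Ī = 315 000 mm⁴.
Hole (subtracted): ⌀6, A = 28.274 mm², y = 15 mm, Ī = 63.617 mm⁴.
Centroid: ȳ = ΣA·y / ΣA = 145.36 mm.
Transfer each piece to the horizontal axis through the centroid using Ī + A·d² with d = y − 145.36:
  bottom flange: d = -130.36 mm → contributes +71 688 605 mm⁴
  web: d = -0.35995 mm → contributes +8 111 572 mm⁴
  top flange: d = 129.64 mm → contributes +70 902 484 mm⁴
  hole: d = -130.36 mm → contributes −480 550 mm⁴
Total I = 150 222 110 mm⁴.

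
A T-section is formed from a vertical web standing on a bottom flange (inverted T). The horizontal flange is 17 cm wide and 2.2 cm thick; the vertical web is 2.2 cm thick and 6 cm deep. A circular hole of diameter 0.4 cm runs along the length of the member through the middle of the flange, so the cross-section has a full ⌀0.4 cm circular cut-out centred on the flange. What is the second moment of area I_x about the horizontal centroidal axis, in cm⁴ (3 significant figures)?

I_x ≈ 219 cm⁴

Break the section into simple shapes (no overlaps), measuring from the bottom-left corner of the bounding box.
Flange: 17 × 2.2, A = 37.4 cm², y = 1.1 cm, Ī = 15.085 cm⁴.
Web: 2.2 × 6, A = 13.2 cm², y = 5.2 cm, Ī = 39.6 cm⁴.
Hole (subtracted): ⌀0.4, A = 0.12566 cm², y = 1.1 cm, Ī = 0.0012566 cm⁴.
Centroid: ȳ = ΣA·y / ΣA = 2.1722 cm.
Transfer each piece to the horizontal centroidal axis using Ī + A·d² with d = y − 2.1722:
  flange: d = -1.0722 cm → contributes +58.082 cm⁴
  web: d = 3.0278 cm → contributes +160.61 cm⁴
  hole: d = -1.0722 cm → contributes −0.14573 cm⁴
Total I = 218.55 cm⁴.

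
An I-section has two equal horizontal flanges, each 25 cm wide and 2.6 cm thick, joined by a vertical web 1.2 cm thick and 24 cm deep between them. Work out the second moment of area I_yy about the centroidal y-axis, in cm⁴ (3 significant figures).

Break the section into simple shapes (no overlaps), measuring from the bottom-left corner of the bounding box.
Bottom flange: 25 × 2.6, A = 65 cm², x = 12.5 cm, Ī = 3385.4 cm⁴.
Web: 1.2 × 24, A = 28.8 cm², x = 12.5 cm, Ī = 3.456 cm⁴.
Top flange: 25 × 2.6, A = 65 cm², x = 12.5 cm, Ī = 3385.4 cm⁴.
By symmetry the centroid is at mid-width, x̄ = 12.5 cm.
All pieces are centred on the centroidal y-axis, so I = ΣĪ = 6774.3 cm⁴.

I_yy ≈ 6770 cm⁴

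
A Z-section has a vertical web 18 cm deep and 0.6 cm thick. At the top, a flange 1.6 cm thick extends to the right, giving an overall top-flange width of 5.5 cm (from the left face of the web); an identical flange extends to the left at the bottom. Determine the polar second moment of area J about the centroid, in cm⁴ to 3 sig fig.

J ≈ 1500 cm⁴

Decompose the section into non-overlapping parts with the origin at the bottom-left of its bounding rectangle.
Web: 0.6 × 18, A = 10.8 cm², y = 9 cm, Ī = 291.6 cm⁴.
Top flange (beyond web): 4.9 × 1.6, A = 7.84 cm², y = 17.2 cm, Ī = 1.6725 cm⁴.
Bottom flange (beyond web): 4.9 × 1.6, A = 7.84 cm², y = 0.8 cm, Ī = 1.6725 cm⁴.
Centroid: ȳ = ΣA·y / ΣA = 9 cm.
Transfer each piece to the centroidal x-axis using Ī + A·d² with d = y − 9:
  web: d = 0 cm → contributes +291.6 cm⁴
  top flange (beyond web): d = 8.2 cm → contributes +528.83 cm⁴
  bottom flange (beyond web): d = -8.2 cm → contributes +528.83 cm⁴
Total I = 1349.3 cm⁴.
For the y-axis: x̄ = 5.2 cm.
Repeating about the centroidal y-axis gives I_y = 150.28 cm⁴.
Polar second moment: J = I_x + I_y = 1499.5 cm⁴.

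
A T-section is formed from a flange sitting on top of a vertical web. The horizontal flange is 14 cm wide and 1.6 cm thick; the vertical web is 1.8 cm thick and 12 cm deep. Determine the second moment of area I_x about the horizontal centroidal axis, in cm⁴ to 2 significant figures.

I_x ≈ 770 cm⁴

Decompose the section into non-overlapping parts with the origin at the bottom-left of its bounding rectangle.
Flange: 14 × 1.6, A = 22.4 cm², y = 12.8 cm, Ī = 4.779 cm⁴.
Web: 1.8 × 12, A = 21.6 cm², y = 6 cm, Ī = 259.2 cm⁴.
Centroid: ȳ = ΣA·y / ΣA = 9.462 cm.
Transfer each piece to the horizontal centroidal axis using Ī + A·d² with d = y − 9.462:
  flange: d = 3.338 cm → contributes +254.4 cm⁴
  web: d = -3.462 cm → contributes +518.1 cm⁴
Total I = 772.5 cm⁴.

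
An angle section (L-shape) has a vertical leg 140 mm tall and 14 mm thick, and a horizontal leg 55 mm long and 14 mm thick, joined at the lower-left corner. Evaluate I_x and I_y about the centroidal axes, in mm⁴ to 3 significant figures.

Split into non-overlapping primitives; take the origin at the lower-left of the bounding box.
Vertical leg: 14 × 140, A = 1 960 mm², y = 70 mm, Ī = 3 201 333 mm⁴.
Horizontal leg (remainder): 41 × 14, A = 574 mm², y = 7 mm, Ī = 9375.3 mm⁴.
Centroid: ȳ = ΣA·y / ΣA = 55.729 mm.
Transfer each piece to the centroidal x-axis using Ī + A·d² with d = y − 55.729:
  vertical leg: d = 14.271 mm → contributes +3 600 494 mm⁴
  horizontal leg (remainder): d = -48.729 mm → contributes +1 372 363 mm⁴
Total I = 4 972 857 mm⁴.
For the y-axis: x̄ = 13.229 mm.
Repeating about the centroidal y-axis gives I_y = 448 179 mm⁴.

I_x ≈ 4.97 × 10⁶ mm⁴, I_y ≈ 4.48 × 10⁵ mm⁴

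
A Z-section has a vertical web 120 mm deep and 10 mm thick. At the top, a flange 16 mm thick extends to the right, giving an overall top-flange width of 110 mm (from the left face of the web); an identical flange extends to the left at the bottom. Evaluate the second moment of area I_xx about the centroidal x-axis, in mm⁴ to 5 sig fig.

I_xx ≈ 1.0161 × 10⁷ mm⁴

Split into non-overlapping primitives; take the origin at the lower-left of the bounding box.
Web: 10 × 120, A = 1 200 mm², y = 60 mm, Ī = 1 440 000 mm⁴.
Top flange (beyond web): 100 × 16, A = 1 600 mm², y = 112 mm, Ī = 34133.33 mm⁴.
Bottom flange (beyond web): 100 × 16, A = 1 600 mm², y = 8 mm, Ī = 34133.33 mm⁴.
Centroid: ȳ = ΣA·y / ΣA = 60 mm.
Transfer each piece to the centroidal x-axis using Ī + A·d² with d = y − 60:
  web: d = 0 mm → contributes +1 440 000 mm⁴
  top flange (beyond web): d = 52 mm → contributes +4 360 533 mm⁴
  bottom flange (beyond web): d = -52 mm → contributes +4 360 533 mm⁴
Total I = 10 161 067 mm⁴.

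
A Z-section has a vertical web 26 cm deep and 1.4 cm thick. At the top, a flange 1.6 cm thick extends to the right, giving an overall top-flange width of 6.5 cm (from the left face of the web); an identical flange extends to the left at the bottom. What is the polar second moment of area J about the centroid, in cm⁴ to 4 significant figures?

J ≈ 4697 cm⁴

Break the section into simple shapes (no overlaps), measuring from the bottom-left corner of the bounding box.
Web: 1.4 × 26, A = 36.4 cm², y = 13 cm, Ī = 2050.53 cm⁴.
Top flange (beyond web): 5.1 × 1.6, A = 8.16 cm², y = 25.2 cm, Ī = 1.7408 cm⁴.
Bottom flange (beyond web): 5.1 × 1.6, A = 8.16 cm², y = 0.8 cm, Ī = 1.7408 cm⁴.
Centroid: ȳ = ΣA·y / ΣA = 13 cm.
Transfer each piece to the centroidal x-axis using Ī + A·d² with d = y − 13:
  web: d = 0 cm → contributes +2050.53 cm⁴
  top flange (beyond web): d = 12.2 cm → contributes +1216.28 cm⁴
  bottom flange (beyond web): d = -12.2 cm → contributes +1216.28 cm⁴
Total I = 4483.08 cm⁴.
For the y-axis: x̄ = 5.8 cm.
Repeating about the centroidal y-axis gives I_y = 213.699 cm⁴.
Polar second moment: J = I_x + I_y = 4696.78 cm⁴.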